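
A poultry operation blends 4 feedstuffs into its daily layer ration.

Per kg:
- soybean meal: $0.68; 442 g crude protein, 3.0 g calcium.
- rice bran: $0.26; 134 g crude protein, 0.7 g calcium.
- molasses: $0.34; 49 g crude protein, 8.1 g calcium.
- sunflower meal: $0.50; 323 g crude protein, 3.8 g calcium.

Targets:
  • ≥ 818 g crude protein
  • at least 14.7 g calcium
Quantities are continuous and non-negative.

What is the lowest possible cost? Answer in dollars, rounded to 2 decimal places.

$1.44

Let x1 = kg of soybean meal, x2 = kg of rice bran, x3 = kg of molasses, x4 = kg of sunflower meal.
Minimise 0.68x1 + 0.26x2 + 0.34x3 + 0.5x4 s.t.:
  442x1 + 134x2 + 49x3 + 323x4 ≥ 818   (crude protein)
  3x1 + 0.7x2 + 8.1x3 + 3.8x4 ≥ 14.7   (calcium)
  x1, x2, x3, x4 ≥ 0.
At the optimum only molasses, sunflower meal are positive (soybean meal, rice bran = 0). The crude protein and calcium requirements are met with equality.
Optimal quantities: molasses = 0.6747 kg, sunflower meal = 2.43 kg.
Cost = 0.34·0.6747 + 0.5·2.43 = 1.4444.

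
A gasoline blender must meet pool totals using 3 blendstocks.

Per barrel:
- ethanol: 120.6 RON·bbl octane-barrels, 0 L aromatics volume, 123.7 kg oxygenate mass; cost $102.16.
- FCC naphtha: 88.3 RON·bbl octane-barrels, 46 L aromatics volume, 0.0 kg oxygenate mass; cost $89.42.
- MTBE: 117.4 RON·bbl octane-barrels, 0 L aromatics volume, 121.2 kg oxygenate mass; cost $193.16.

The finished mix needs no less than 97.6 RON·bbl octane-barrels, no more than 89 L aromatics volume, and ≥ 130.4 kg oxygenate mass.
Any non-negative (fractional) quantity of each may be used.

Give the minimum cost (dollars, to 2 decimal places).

$107.69

Treat it as an LP. Let x1 = barrels of ethanol, x2 = barrels of FCC naphtha, x3 = barrels of MTBE.
Minimise 102.16x1 + 89.42x2 + 193.16x3 s.t.:
  120.6x1 + 88.3x2 + 117.4x3 ≥ 97.6   (octane-barrels)
  46x2 ≤ 89   (aromatics volume)
  123.7x1 + 121.2x3 ≥ 130.4   (oxygenate mass)
  x1, x2, x3 ≥ 0.
At the optimum only ethanol is positive (FCC naphtha, MTBE = 0). Binding constraint: oxygenate mass.
Optimal quantities: ethanol = 1.05416 barrels.
Cost = 102.16·1.05416 = 107.6930.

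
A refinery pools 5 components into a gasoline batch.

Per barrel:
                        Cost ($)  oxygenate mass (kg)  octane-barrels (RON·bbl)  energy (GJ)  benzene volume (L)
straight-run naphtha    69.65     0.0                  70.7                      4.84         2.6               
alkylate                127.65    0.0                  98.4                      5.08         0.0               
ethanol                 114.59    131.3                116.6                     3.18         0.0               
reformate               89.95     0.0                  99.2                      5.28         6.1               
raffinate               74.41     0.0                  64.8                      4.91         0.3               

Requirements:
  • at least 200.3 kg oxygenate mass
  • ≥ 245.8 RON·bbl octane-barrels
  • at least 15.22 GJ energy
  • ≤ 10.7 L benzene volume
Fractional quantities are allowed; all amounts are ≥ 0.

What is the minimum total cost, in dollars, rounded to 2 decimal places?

Let x1 = barrels of straight-run naphtha, x2 = barrels of alkylate, x3 = barrels of ethanol, x4 = barrels of reformate, x5 = barrels of raffinate.
Minimise 69.65x1 + 127.65x2 + 114.59x3 + 89.95x4 + 74.41x5 s.t.:
  131.3x3 ≥ 200.3   (oxygenate mass)
  70.7x1 + 98.4x2 + 116.6x3 + 99.2x4 + 64.8x5 ≥ 245.8   (octane-barrels)
  4.84x1 + 5.08x2 + 3.18x3 + 5.28x4 + 4.91x5 ≥ 15.22   (energy)
  2.6x1 + 6.1x4 + 0.3x5 ≤ 10.7   (benzene volume)
  x1, x2, x3, x4, x5 ≥ 0.
The minimum-cost mix takes nothing from alkylate, reformate, raffinate — only straight-run naphtha, ethanol. The oxygenate mass and energy requirements are met with equality.
Solving gives x1 = 2.1423, x3 = 1.5255.
Hence cost = 69.65·2.1423 + 114.59·1.5255 = $324.0182.

$324.02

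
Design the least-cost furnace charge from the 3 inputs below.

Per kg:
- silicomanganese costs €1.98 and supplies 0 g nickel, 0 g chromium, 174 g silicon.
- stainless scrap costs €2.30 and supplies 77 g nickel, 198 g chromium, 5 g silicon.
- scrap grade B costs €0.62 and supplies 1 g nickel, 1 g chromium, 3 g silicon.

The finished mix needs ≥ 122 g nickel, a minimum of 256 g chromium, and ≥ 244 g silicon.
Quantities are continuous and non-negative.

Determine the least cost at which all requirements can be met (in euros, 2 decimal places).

This is a linear program. Let x1 = kg of silicomanganese, x2 = kg of stainless scrap, x3 = kg of scrap grade B.
Minimize 1.98x1 + 2.3x2 + 0.62x3 subject to:
  77x2 + 1x3 ≥ 122   (nickel)
  198x2 + 1x3 ≥ 256   (chromium)
  174x1 + 5x2 + 3x3 ≥ 244   (silicon)
  x1, x2, x3 ≥ 0.
The cheapest feasible vertex uses only silicomanganese, stainless scrap; scrap grade B is not used. There the nickel and silicon constraints are tight.
Optimal quantities: silicomanganese = 1.357 kg, stainless scrap = 1.584 kg.
Hence cost = 1.98·1.357 + 2.3·1.584 = €6.3301.

€6.33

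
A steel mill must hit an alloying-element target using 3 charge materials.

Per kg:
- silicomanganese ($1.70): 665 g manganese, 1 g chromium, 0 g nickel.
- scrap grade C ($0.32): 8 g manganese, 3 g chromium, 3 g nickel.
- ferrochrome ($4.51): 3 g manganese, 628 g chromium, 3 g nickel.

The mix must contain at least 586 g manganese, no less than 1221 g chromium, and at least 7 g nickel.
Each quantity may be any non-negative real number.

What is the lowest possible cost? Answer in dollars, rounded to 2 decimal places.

This is a linear program. Let x1 = kg of silicomanganese, x2 = kg of scrap grade C, x3 = kg of ferrochrome.
Minimize 1.7x1 + 0.32x2 + 4.51x3 subject to:
  665x1 + 8x2 + 3x3 ≥ 586   (manganese)
  1x1 + 3x2 + 628x3 ≥ 1221   (chromium)
  3x2 + 3x3 ≥ 7   (nickel)
  x1, x2, x3 ≥ 0.
All 3 inputs are positive at the optimum. There the manganese, chromium, nickel constraints are tight.
Optimal quantities: silicomanganese = 0.8677 kg, scrap grade C = 0.3923 kg, ferrochrome = 1.941 kg.
Hence cost = 1.7·0.8677 + 0.32·0.3923 + 4.51·1.941 = $10.3545.

$10.35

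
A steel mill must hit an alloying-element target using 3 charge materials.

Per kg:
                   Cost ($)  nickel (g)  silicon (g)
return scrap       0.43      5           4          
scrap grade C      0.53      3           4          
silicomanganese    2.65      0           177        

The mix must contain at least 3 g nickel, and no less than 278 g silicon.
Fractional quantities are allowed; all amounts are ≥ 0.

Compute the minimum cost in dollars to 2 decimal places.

Treat it as an LP. Let x1 = kg of return scrap, x2 = kg of scrap grade C, x3 = kg of silicomanganese.
Minimize 0.43x1 + 0.53x2 + 2.65x3 s.t.:
  5x1 + 3x2 ≥ 3   (nickel)
  4x1 + 4x2 + 177x3 ≥ 278   (silicon)
  x1, x2, x3 ≥ 0.
The optimal basis is {return scrap, silicomanganese}; scrap grade C drops out. There the nickel and silicon constraints are tight.
Optimal quantities: return scrap = 0.6 kg, silicomanganese = 1.557 kg.
Hence cost = 0.43·0.6 + 2.65·1.557 = $4.3841.

$4.38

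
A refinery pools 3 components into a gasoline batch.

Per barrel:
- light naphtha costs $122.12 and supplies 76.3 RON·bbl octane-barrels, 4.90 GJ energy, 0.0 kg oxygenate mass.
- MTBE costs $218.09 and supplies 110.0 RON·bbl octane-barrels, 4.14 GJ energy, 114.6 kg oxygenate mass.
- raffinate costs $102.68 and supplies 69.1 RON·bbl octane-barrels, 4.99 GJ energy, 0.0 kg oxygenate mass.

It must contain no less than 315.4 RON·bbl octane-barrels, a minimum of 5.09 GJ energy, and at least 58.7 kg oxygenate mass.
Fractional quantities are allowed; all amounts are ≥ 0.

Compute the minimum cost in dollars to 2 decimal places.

$496.66

Treat it as an LP. Let x1 = barrels of light naphtha, x2 = barrels of MTBE, x3 = barrels of raffinate.
Minimize 122.12x1 + 218.09x2 + 102.68x3 with:
  76.3x1 + 110x2 + 69.1x3 ≥ 315.4   (octane-barrels)
  4.9x1 + 4.14x2 + 4.99x3 ≥ 5.09   (energy)
  114.6x2 ≥ 58.7   (oxygenate mass)
  x1, x2, x3 ≥ 0.
At the optimum only MTBE, raffinate are positive (light naphtha = 0). There the octane-barrels and oxygenate mass constraints are tight.
Optimal quantities: MTBE = 0.51222 barrels, raffinate = 3.749 barrels.
Objective = 218.09·0.51222 + 102.68·3.749 = 496.6574.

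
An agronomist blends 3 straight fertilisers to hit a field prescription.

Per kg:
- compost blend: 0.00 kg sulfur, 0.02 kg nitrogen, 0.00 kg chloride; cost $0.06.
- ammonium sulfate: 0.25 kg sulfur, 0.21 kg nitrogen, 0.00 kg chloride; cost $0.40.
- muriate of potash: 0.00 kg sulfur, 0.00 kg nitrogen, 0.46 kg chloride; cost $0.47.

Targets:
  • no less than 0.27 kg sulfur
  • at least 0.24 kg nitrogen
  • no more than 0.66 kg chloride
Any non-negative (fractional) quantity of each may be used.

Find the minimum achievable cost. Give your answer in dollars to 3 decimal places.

$0.457

Let x1 = kg of compost blend, x2 = kg of ammonium sulfate, x3 = kg of muriate of potash.
Minimise 0.06x1 + 0.4x2 + 0.47x3 s.t.:
  0.25x2 ≥ 0.27   (sulfur)
  0.02x1 + 0.21x2 ≥ 0.24   (nitrogen)
  0.46x3 ≤ 0.66   (chloride)
  x1, x2, x3 ≥ 0.
The optimal basis is {ammonium sulfate}; compost blend, muriate of potash drop out. There the nitrogen constraint is tight.
So ammonium sulfate = 1.143 kg.
Cost = 0.4·1.143 = 0.45720.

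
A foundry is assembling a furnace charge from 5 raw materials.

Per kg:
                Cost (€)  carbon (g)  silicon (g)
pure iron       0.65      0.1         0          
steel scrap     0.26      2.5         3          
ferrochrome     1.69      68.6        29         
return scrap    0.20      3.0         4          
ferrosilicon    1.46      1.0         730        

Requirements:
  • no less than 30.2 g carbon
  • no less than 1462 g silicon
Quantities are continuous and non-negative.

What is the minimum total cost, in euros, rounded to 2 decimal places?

Set it up as a linear program. Let x1 = kg of pure iron, x2 = kg of steel scrap, x3 = kg of ferrochrome, x4 = kg of return scrap, x5 = kg of ferrosilicon.
Minimise 0.65x1 + 0.26x2 + 1.69x3 + 0.2x4 + 1.46x5 subject to:
  0.1x1 + 2.5x2 + 68.6x3 + 3x4 + 1x5 ≥ 30.2   (carbon)
  3x2 + 29x3 + 4x4 + 730x5 ≥ 1462   (silicon)
  x1, x2, x3, x4, x5 ≥ 0.
At the optimum only ferrochrome, ferrosilicon are positive (pure iron, steel scrap, return scrap = 0). The carbon and silicon requirements are met with equality.
So ferrochrome = 0.41128 kg, ferrosilicon = 1.9864 kg.
Cost = 1.69·0.41128 + 1.46·1.9864 = 3.5952.

€3.60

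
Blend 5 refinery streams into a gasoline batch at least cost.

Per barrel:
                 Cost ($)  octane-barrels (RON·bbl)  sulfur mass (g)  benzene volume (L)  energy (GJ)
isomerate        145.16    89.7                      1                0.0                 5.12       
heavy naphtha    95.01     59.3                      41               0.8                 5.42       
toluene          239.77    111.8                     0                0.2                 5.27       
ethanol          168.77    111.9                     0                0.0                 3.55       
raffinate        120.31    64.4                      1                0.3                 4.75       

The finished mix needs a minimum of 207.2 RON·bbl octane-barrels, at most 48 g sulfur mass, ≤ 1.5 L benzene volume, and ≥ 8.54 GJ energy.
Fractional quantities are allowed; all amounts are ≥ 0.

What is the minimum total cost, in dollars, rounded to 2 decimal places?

Treat it as an LP. Let x1 = barrels of isomerate, x2 = barrels of heavy naphtha, x3 = barrels of toluene, x4 = barrels of ethanol, x5 = barrels of raffinate.
min 145.16x1 + 95.01x2 + 239.77x3 + 168.77x4 + 120.31x5 with:
  89.7x1 + 59.3x2 + 111.8x3 + 111.9x4 + 64.4x5 ≥ 207.2   (octane-barrels)
  1x1 + 41x2 + 1x5 ≤ 48   (sulfur mass)
  0.8x2 + 0.2x3 + 0.3x5 ≤ 1.5   (benzene volume)
  5.12x1 + 5.42x2 + 5.27x3 + 3.55x4 + 4.75x5 ≥ 8.54   (energy)
  x1, x2, x3, x4, x5 ≥ 0.
The minimum-cost mix takes nothing from isomerate, toluene, raffinate — only heavy naphtha, ethanol. Binding constraints: octane-barrels and energy.
That vertex is x2 = 0.555746, x4 = 1.55714.
Cost = 95.01·0.555746 + 168.77·1.55714 = 315.5999.

$315.60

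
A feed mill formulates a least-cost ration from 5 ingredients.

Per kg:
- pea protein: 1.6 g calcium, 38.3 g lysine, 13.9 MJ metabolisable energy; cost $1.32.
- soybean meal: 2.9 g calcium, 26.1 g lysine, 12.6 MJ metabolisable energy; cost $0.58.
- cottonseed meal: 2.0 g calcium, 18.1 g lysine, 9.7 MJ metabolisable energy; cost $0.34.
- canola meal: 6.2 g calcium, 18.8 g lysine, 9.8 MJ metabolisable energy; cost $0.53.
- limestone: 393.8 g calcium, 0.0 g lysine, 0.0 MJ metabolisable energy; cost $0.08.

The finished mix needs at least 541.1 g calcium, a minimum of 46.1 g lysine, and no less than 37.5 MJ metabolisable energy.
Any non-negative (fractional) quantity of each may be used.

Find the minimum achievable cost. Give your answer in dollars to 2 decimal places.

Treat it as an LP. Let x1 = kg of pea protein, x2 = kg of soybean meal, x3 = kg of cottonseed meal, x4 = kg of canola meal, x5 = kg of limestone.
Minimise 1.32x1 + 0.58x2 + 0.34x3 + 0.53x4 + 0.08x5 subject to:
  1.6x1 + 2.9x2 + 2x3 + 6.2x4 + 393.8x5 ≥ 541.1   (calcium)
  38.3x1 + 26.1x2 + 18.1x3 + 18.8x4 ≥ 46.1   (lysine)
  13.9x1 + 12.6x2 + 9.7x3 + 9.8x4 ≥ 37.5   (metabolisable energy)
  x1, x2, x3, x4, x5 ≥ 0.
At the optimum only cottonseed meal, limestone are positive (pea protein, soybean meal, canola meal = 0). There the calcium and metabolisable energy constraints are tight.
That vertex is x3 = 3.866, x5 = 1.354.
Total cost: 0.34·3.866 + 0.08·1.354 = 1.4228.

$1.42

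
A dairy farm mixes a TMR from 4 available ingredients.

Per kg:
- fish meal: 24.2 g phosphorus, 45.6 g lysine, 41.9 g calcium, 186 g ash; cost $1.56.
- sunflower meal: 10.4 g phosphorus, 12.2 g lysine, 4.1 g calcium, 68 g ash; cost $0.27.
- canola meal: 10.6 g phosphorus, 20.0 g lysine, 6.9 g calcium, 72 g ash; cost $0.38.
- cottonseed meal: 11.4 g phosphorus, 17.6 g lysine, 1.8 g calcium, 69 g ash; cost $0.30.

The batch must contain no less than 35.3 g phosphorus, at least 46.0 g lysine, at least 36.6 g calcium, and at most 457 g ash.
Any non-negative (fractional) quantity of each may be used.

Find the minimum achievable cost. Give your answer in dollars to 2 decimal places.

Let x1 = kg of fish meal, x2 = kg of sunflower meal, x3 = kg of canola meal, x4 = kg of cottonseed meal.
Minimize 1.56x1 + 0.27x2 + 0.38x3 + 0.3x4 subject to:
  24.2x1 + 10.4x2 + 10.6x3 + 11.4x4 ≥ 35.3   (phosphorus)
  45.6x1 + 12.2x2 + 20x3 + 17.6x4 ≥ 46   (lysine)
  41.9x1 + 4.1x2 + 6.9x3 + 1.8x4 ≥ 36.6   (calcium)
  186x1 + 68x2 + 72x3 + 69x4 ≤ 457   (ash)
  x1, x2, x3, x4 ≥ 0.
The optimal basis is {fish meal, sunflower meal}; canola meal, cottonseed meal drop out. Binding constraints: phosphorus and calcium.
Optimal quantities: fish meal = 0.701 kg, sunflower meal = 1.763 kg.
Objective = 1.56·0.701 + 0.27·1.763 = 1.5696.

$1.57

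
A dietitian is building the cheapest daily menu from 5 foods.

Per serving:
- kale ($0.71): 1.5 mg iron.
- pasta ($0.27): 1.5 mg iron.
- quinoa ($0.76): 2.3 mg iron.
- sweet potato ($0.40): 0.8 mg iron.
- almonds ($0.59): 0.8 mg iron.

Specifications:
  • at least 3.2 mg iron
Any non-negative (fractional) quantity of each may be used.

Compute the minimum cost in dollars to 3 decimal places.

Set it up as a linear program. Let x1 = servings of kale, x2 = servings of pasta, x3 = servings of quinoa, x4 = servings of sweet potato, x5 = servings of almonds.
Minimize 0.71x1 + 0.27x2 + 0.76x3 + 0.4x4 + 0.59x5 s.t.:
  1.5x1 + 1.5x2 + 2.3x3 + 0.8x4 + 0.8x5 ≥ 3.2   (iron)
  x1, x2, x3, x4, x5 ≥ 0.
The cheapest feasible vertex uses only pasta; kale, quinoa, sweet potato, almonds are not used. The iron requirement is met with equality.
Solving gives x2 = 2.133.
Cost = 0.27·2.133 = 0.57591.

$0.576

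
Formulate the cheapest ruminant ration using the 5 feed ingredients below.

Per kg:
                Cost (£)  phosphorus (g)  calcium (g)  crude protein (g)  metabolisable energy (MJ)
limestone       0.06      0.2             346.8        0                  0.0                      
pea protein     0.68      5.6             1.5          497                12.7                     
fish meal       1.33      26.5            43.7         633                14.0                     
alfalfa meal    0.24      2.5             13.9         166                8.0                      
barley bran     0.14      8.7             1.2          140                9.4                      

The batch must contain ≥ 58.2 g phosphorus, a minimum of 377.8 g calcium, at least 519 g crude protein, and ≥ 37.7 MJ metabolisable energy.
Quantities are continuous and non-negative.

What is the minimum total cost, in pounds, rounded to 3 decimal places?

£0.997

Set it up as a linear program. Let x1 = kg of limestone, x2 = kg of pea protein, x3 = kg of fish meal, x4 = kg of alfalfa meal, x5 = kg of barley bran.
min 0.06x1 + 0.68x2 + 1.33x3 + 0.24x4 + 0.14x5 s.t.:
  0.2x1 + 5.6x2 + 26.5x3 + 2.5x4 + 8.7x5 ≥ 58.2   (phosphorus)
  346.8x1 + 1.5x2 + 43.7x3 + 13.9x4 + 1.2x5 ≥ 377.8   (calcium)
  497x2 + 633x3 + 166x4 + 140x5 ≥ 519   (crude protein)
  12.7x2 + 14x3 + 8x4 + 9.4x5 ≥ 37.7   (metabolisable energy)
  x1, x2, x3, x4, x5 ≥ 0.
The cheapest feasible vertex uses only limestone, barley bran; pea protein, fish meal, alfalfa meal are not used. The phosphorus and calcium requirements are met with equality.
Solving gives x1 = 1.066, x5 = 6.665.
Total cost: 0.06·1.066 + 0.14·6.665 = 0.99706.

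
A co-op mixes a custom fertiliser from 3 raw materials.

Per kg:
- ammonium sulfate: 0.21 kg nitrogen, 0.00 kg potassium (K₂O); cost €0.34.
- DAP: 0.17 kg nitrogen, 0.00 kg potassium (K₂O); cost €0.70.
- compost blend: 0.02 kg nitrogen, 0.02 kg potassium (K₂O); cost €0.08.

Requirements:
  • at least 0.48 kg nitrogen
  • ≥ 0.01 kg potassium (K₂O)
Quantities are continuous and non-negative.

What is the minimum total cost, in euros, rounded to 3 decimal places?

€0.801

Let x1 = kg of ammonium sulfate, x2 = kg of DAP, x3 = kg of compost blend.
Minimise 0.34x1 + 0.7x2 + 0.08x3 with:
  0.21x1 + 0.17x2 + 0.02x3 ≥ 0.48   (nitrogen)
  0.02x3 ≥ 0.01   (potassium (K₂O))
  x1, x2, x3 ≥ 0.
The cheapest feasible vertex uses only ammonium sulfate, compost blend; DAP is not used. Binding constraints: nitrogen and potassium (K₂O).
That vertex is x1 = 2.238, x3 = 0.5.
Objective = 0.34·2.238 + 0.08·0.5 = 0.80092.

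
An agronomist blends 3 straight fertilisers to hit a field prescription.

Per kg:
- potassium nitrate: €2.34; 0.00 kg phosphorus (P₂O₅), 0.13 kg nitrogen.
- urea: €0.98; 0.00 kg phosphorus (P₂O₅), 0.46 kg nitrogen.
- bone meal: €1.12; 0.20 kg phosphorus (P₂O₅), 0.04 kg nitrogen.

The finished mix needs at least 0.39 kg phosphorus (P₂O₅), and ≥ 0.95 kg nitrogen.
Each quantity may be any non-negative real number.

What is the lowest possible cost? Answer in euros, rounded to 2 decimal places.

€4.04

Let x1 = kg of potassium nitrate, x2 = kg of urea, x3 = kg of bone meal.
Minimize 2.34x1 + 0.98x2 + 1.12x3 subject to:
  0.2x3 ≥ 0.39   (phosphorus (P₂O₅))
  0.13x1 + 0.46x2 + 0.04x3 ≥ 0.95   (nitrogen)
  x1, x2, x3 ≥ 0.
The optimal basis is {urea, bone meal}; potassium nitrate drops out. There the phosphorus (P₂O₅) and nitrogen constraints are tight.
So urea = 1.896 kg, bone meal = 1.95 kg.
Cost = 0.98·1.896 + 1.12·1.95 = 4.0421.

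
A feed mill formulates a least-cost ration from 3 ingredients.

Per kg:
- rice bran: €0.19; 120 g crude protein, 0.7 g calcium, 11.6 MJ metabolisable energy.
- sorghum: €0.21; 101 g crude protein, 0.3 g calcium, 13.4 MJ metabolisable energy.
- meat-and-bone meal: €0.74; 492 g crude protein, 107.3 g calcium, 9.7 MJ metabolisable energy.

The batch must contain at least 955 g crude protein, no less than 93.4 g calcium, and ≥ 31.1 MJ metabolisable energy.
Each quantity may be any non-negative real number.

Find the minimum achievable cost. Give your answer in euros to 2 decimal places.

€1.45

Treat it as an LP. Let x1 = kg of rice bran, x2 = kg of sorghum, x3 = kg of meat-and-bone meal.
min 0.19x1 + 0.21x2 + 0.74x3 with:
  120x1 + 101x2 + 492x3 ≥ 955   (crude protein)
  0.7x1 + 0.3x2 + 107.3x3 ≥ 93.4   (calcium)
  11.6x1 + 13.4x2 + 9.7x3 ≥ 31.1   (metabolisable energy)
  x1, x2, x3 ≥ 0.
At the optimum only rice bran, meat-and-bone meal are positive (sorghum = 0). Binding constraints: crude protein and metabolisable energy.
So rice bran = 1.329 kg, meat-and-bone meal = 1.617 kg.
Cost = 0.19·1.329 + 0.74·1.617 = 1.4491.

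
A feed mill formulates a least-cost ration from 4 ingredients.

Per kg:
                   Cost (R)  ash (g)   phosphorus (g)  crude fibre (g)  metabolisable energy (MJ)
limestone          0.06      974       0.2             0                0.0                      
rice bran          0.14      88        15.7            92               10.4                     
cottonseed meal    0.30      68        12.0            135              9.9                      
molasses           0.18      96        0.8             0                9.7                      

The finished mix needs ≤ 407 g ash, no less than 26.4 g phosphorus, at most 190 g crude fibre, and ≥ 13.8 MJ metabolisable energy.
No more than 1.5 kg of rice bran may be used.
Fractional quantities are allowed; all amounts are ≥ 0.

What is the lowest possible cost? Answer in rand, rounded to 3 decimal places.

This is a linear program. Let x1 = kg of limestone, x2 = kg of rice bran, x3 = kg of cottonseed meal, x4 = kg of molasses.
Minimise 0.06x1 + 0.14x2 + 0.3x3 + 0.18x4 with:
  974x1 + 88x2 + 68x3 + 96x4 ≤ 407   (ash)
  0.2x1 + 15.7x2 + 12x3 + 0.8x4 ≥ 26.4   (phosphorus)
  92x2 + 135x3 ≤ 190   (crude fibre)
  10.4x2 + 9.9x3 + 9.7x4 ≥ 13.8   (metabolisable energy)
  x2 ≤ 1.5
  x1, x2, x3, x4 ≥ 0.
At the optimum only rice bran, cottonseed meal are positive (limestone, molasses = 0). Binding constraints: phosphorus and the rice bran cap.
So rice bran = 1.5 kg, cottonseed meal = 0.2375 kg.
Cost = 0.14·1.5 + 0.3·0.2375 = 0.28125.

R0.281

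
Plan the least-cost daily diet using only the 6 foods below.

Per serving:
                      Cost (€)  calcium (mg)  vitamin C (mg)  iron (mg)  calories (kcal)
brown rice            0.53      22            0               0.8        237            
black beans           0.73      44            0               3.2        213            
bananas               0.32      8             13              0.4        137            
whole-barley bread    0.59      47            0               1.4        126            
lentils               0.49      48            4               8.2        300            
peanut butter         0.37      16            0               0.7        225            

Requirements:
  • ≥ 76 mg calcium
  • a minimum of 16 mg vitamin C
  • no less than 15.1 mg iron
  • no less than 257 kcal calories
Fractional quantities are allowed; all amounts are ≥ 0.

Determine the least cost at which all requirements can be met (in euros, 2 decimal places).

Set it up as a linear program. Let x1 = servings of brown rice, x2 = servings of black beans, x3 = servings of bananas, x4 = servings of whole-barley bread, x5 = servings of lentils, x6 = servings of peanut butter.
min 0.53x1 + 0.73x2 + 0.32x3 + 0.59x4 + 0.49x5 + 0.37x6 s.t.:
  22x1 + 44x2 + 8x3 + 47x4 + 48x5 + 16x6 ≥ 76   (calcium)
  13x3 + 4x5 ≥ 16   (vitamin C)
  0.8x1 + 3.2x2 + 0.4x3 + 1.4x4 + 8.2x5 + 0.7x6 ≥ 15.1   (iron)
  237x1 + 213x2 + 137x3 + 126x4 + 300x5 + 225x6 ≥ 257   (calories)
  x1, x2, x3, x4, x5, x6 ≥ 0.
The minimum-cost mix takes nothing from brown rice, black beans, whole-barley bread, peanut butter — only bananas, lentils. Binding constraints: vitamin C and iron.
Optimal quantities: bananas = 0.6743 servings, lentils = 1.809 servings.
Total cost: 0.32·0.6743 + 0.49·1.809 = 1.1022.

€1.10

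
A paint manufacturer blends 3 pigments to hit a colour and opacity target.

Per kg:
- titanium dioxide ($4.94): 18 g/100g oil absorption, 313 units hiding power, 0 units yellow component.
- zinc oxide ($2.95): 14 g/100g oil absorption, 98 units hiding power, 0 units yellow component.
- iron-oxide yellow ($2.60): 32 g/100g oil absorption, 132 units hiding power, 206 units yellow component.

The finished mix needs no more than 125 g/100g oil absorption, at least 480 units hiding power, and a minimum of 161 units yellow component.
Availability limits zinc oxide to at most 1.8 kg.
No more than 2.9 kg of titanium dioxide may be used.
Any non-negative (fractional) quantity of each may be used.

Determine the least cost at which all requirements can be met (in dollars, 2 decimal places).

Let x1 = kg of titanium dioxide, x2 = kg of zinc oxide, x3 = kg of iron-oxide yellow.
Minimise 4.94x1 + 2.95x2 + 2.6x3 subject to:
  18x1 + 14x2 + 32x3 ≤ 125   (oil absorption)
  313x1 + 98x2 + 132x3 ≥ 480   (hiding power)
  206x3 ≥ 161   (yellow component)
  x2 ≤ 1.8
  x1 ≤ 2.9
  x1, x2, x3 ≥ 0.
The minimum-cost mix takes nothing from zinc oxide — only titanium dioxide, iron-oxide yellow. Binding constraints: hiding power and yellow component.
So titanium dioxide = 1.204 kg, iron-oxide yellow = 0.7816 kg.
Cost = 4.94·1.204 + 2.6·0.7816 = 7.9799.

$7.98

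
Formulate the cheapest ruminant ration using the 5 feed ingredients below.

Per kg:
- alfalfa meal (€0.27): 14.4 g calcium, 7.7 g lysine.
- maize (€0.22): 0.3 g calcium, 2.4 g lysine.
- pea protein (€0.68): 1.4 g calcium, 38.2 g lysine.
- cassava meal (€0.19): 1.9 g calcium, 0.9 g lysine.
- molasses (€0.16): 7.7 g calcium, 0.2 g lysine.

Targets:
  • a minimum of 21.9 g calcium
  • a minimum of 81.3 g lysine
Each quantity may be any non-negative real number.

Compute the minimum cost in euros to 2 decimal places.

€1.63

Let x1 = kg of alfalfa meal, x2 = kg of maize, x3 = kg of pea protein, x4 = kg of cassava meal, x5 = kg of molasses.
min 0.27x1 + 0.22x2 + 0.68x3 + 0.19x4 + 0.16x5 s.t.:
  14.4x1 + 0.3x2 + 1.4x3 + 1.9x4 + 7.7x5 ≥ 21.9   (calcium)
  7.7x1 + 2.4x2 + 38.2x3 + 0.9x4 + 0.2x5 ≥ 81.3   (lysine)
  x1, x2, x3, x4, x5 ≥ 0.
The cheapest feasible vertex uses only alfalfa meal, pea protein; maize, cassava meal, molasses are not used. The calcium and lysine requirements are met with equality.
That vertex is x1 = 1.34, x3 = 1.858.
Objective = 0.27·1.34 + 0.68·1.858 = 1.6252.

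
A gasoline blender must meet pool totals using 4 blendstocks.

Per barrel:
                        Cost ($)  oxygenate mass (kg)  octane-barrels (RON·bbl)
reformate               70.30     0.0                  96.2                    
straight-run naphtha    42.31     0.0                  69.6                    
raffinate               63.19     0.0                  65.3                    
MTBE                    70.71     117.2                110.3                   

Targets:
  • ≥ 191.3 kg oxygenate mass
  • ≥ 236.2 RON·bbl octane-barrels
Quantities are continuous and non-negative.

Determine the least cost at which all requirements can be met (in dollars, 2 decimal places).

$149.56

Let x1 = barrels of reformate, x2 = barrels of straight-run naphtha, x3 = barrels of raffinate, x4 = barrels of MTBE.
min 70.3x1 + 42.31x2 + 63.19x3 + 70.71x4 with:
  117.2x4 ≥ 191.3   (oxygenate mass)
  96.2x1 + 69.6x2 + 65.3x3 + 110.3x4 ≥ 236.2   (octane-barrels)
  x1, x2, x3, x4 ≥ 0.
The cheapest feasible vertex uses only straight-run naphtha, MTBE; reformate, raffinate are not used. The oxygenate mass and octane-barrels requirements are met with equality.
Solving gives x2 = 0.80693, x4 = 1.6323.
Objective = 42.31·0.80693 + 70.71·1.6323 = 149.5611.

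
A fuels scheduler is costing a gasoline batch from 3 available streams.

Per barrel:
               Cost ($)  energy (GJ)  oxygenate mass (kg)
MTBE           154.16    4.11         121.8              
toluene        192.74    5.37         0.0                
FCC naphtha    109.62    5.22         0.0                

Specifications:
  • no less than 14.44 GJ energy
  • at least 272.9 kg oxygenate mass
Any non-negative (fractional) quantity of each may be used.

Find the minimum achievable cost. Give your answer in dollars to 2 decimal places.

$455.26

This is a linear program. Let x1 = barrels of MTBE, x2 = barrels of toluene, x3 = barrels of FCC naphtha.
min 154.16x1 + 192.74x2 + 109.62x3 s.t.:
  4.11x1 + 5.37x2 + 5.22x3 ≥ 14.44   (energy)
  121.8x1 ≥ 272.9   (oxygenate mass)
  x1, x2, x3 ≥ 0.
At the optimum only MTBE, FCC naphtha are positive (toluene = 0). There the energy and oxygenate mass constraints are tight.
Optimal quantities: MTBE = 2.24056 barrels, FCC naphtha = 1.00217 barrels.
Total cost: 154.16·2.24056 + 109.62·1.00217 = 455.2626.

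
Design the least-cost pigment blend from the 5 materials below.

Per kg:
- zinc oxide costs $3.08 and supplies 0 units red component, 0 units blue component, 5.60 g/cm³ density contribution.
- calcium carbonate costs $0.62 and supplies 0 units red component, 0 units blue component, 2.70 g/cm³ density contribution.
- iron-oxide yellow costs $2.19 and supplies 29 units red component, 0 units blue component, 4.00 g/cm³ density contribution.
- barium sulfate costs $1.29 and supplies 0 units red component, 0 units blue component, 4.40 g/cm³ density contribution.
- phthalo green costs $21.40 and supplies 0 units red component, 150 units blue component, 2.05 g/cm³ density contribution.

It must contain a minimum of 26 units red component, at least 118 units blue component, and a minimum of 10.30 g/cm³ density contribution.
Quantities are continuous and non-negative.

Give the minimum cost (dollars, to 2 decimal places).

$19.97

Let x1 = kg of zinc oxide, x2 = kg of calcium carbonate, x3 = kg of iron-oxide yellow, x4 = kg of barium sulfate, x5 = kg of phthalo green.
Minimize 3.08x1 + 0.62x2 + 2.19x3 + 1.29x4 + 21.4x5 subject to:
  29x3 ≥ 26   (red component)
  150x5 ≥ 118   (blue component)
  5.6x1 + 2.7x2 + 4x3 + 4.4x4 + 2.05x5 ≥ 10.3   (density contribution)
  x1, x2, x3, x4, x5 ≥ 0.
The optimal basis is {calcium carbonate, iron-oxide yellow, phthalo green}; zinc oxide, barium sulfate drop out. The red component, blue component, density contribution requirements are met with equality.
Optimal quantities: calcium carbonate = 1.889 kg, iron-oxide yellow = 0.8966 kg, phthalo green = 0.7867 kg.
Objective = 0.62·1.889 + 2.19·0.8966 + 21.4·0.7867 = 19.9701.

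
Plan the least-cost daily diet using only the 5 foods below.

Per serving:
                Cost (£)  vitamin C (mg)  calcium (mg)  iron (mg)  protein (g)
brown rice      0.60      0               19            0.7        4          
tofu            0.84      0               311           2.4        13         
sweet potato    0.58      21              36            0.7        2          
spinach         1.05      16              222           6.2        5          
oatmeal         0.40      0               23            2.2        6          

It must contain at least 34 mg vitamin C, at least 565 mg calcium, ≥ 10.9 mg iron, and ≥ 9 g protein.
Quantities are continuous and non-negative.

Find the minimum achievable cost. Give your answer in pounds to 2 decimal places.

£2.42

This is a linear program. Let x1 = servings of brown rice, x2 = servings of tofu, x3 = servings of sweet potato, x4 = servings of spinach, x5 = servings of oatmeal.
Minimise 0.6x1 + 0.84x2 + 0.58x3 + 1.05x4 + 0.4x5 with:
  21x3 + 16x4 ≥ 34   (vitamin C)
  19x1 + 311x2 + 36x3 + 222x4 + 23x5 ≥ 565   (calcium)
  0.7x1 + 2.4x2 + 0.7x3 + 6.2x4 + 2.2x5 ≥ 10.9   (iron)
  4x1 + 13x2 + 2x3 + 5x4 + 6x5 ≥ 9   (protein)
  x1, x2, x3, x4, x5 ≥ 0.
The optimal basis is {tofu, sweet potato, spinach}; brown rice, oatmeal drop out. Binding constraints: vitamin C, calcium, iron.
Solving gives x2 = 0.7496, x3 = 0.5478, x4 = 1.406.
Objective = 0.84·0.7496 + 0.58·0.5478 + 1.05·1.406 = 2.4237.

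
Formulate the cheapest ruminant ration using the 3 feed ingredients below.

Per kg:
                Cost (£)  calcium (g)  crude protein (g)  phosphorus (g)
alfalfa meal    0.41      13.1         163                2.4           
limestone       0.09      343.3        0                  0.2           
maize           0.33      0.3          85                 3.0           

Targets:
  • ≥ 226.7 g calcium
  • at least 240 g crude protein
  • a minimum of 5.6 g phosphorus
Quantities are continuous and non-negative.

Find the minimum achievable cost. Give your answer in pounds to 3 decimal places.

£0.789

Set it up as a linear program. Let x1 = kg of alfalfa meal, x2 = kg of limestone, x3 = kg of maize.
min 0.41x1 + 0.09x2 + 0.33x3 subject to:
  13.1x1 + 343.3x2 + 0.3x3 ≥ 226.7   (calcium)
  163x1 + 85x3 ≥ 240   (crude protein)
  2.4x1 + 0.2x2 + 3x3 ≥ 5.6   (phosphorus)
  x1, x2, x3 ≥ 0.
All 3 inputs are positive at the optimum. The calcium, crude protein, phosphorus requirements are met with equality.
So alfalfa meal = 0.8934 kg, limestone = 0.6253 kg, maize = 1.11 kg.
Hence cost = 0.41·0.8934 + 0.09·0.6253 + 0.33·1.11 = £0.78887.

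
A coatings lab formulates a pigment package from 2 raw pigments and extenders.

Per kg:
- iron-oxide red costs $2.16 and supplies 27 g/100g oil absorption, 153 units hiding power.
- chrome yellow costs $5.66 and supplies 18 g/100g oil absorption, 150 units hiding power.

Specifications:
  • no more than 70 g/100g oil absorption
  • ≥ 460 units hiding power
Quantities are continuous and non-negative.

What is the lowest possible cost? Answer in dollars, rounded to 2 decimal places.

$11.17

Treat it as an LP. Let x1 = kg of iron-oxide red, x2 = kg of chrome yellow.
min 2.16x1 + 5.66x2 s.t.:
  27x1 + 18x2 ≤ 70   (oil absorption)
  153x1 + 150x2 ≥ 460   (hiding power)
  x1, x2 ≥ 0.
Both inputs are positive at the optimum. Binding constraints: oil absorption and hiding power.
Solving gives x1 = 1.713, x2 = 1.319.
Cost = 2.16·1.713 + 5.66·1.319 = 11.1656.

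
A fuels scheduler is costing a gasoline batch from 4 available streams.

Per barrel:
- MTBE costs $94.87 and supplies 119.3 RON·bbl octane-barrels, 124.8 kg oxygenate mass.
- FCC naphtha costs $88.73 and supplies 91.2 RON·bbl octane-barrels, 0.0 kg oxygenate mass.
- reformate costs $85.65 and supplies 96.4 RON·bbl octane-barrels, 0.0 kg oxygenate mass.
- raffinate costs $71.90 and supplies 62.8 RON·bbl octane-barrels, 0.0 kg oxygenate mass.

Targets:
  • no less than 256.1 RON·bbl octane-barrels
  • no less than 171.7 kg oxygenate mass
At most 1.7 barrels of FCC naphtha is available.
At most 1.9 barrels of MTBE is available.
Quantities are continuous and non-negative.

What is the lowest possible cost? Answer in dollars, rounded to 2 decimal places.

Let x1 = barrels of MTBE, x2 = barrels of FCC naphtha, x3 = barrels of reformate, x4 = barrels of raffinate.
min 94.87x1 + 88.73x2 + 85.65x3 + 71.9x4 subject to:
  119.3x1 + 91.2x2 + 96.4x3 + 62.8x4 ≥ 256.1   (octane-barrels)
  124.8x1 ≥ 171.7   (oxygenate mass)
  x2 ≤ 1.7
  x1 ≤ 1.9
  x1, x2, x3, x4 ≥ 0.
The cheapest feasible vertex uses only MTBE, reformate; FCC naphtha, raffinate are not used. There the octane-barrels and the MTBE cap constraints are tight.
Optimal quantities: MTBE = 1.9 barrels, reformate = 0.3053 barrels.
Hence cost = 94.87·1.9 + 85.65·0.3053 = $206.4019.

$206.40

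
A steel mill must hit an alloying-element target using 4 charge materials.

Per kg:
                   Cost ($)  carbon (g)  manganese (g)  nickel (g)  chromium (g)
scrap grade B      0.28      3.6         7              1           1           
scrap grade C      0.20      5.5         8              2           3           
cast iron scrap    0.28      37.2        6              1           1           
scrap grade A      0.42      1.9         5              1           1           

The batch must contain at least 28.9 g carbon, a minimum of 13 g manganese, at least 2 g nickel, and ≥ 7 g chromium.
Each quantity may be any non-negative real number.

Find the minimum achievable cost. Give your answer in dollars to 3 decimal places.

$0.564

Treat it as an LP. Let x1 = kg of scrap grade B, x2 = kg of scrap grade C, x3 = kg of cast iron scrap, x4 = kg of scrap grade A.
Minimize 0.28x1 + 0.2x2 + 0.28x3 + 0.42x4 s.t.:
  3.6x1 + 5.5x2 + 37.2x3 + 1.9x4 ≥ 28.9   (carbon)
  7x1 + 8x2 + 6x3 + 5x4 ≥ 13   (manganese)
  1x1 + 2x2 + 1x3 + 1x4 ≥ 2   (nickel)
  1x1 + 3x2 + 1x3 + 1x4 ≥ 7   (chromium)
  x1, x2, x3, x4 ≥ 0.
The cheapest feasible vertex uses only scrap grade C, cast iron scrap; scrap grade B, scrap grade A are not used. Binding constraints: carbon and chromium.
So scrap grade C = 2.182 kg, cast iron scrap = 0.4543 kg.
Objective = 0.2·2.182 + 0.28·0.4543 = 0.56360.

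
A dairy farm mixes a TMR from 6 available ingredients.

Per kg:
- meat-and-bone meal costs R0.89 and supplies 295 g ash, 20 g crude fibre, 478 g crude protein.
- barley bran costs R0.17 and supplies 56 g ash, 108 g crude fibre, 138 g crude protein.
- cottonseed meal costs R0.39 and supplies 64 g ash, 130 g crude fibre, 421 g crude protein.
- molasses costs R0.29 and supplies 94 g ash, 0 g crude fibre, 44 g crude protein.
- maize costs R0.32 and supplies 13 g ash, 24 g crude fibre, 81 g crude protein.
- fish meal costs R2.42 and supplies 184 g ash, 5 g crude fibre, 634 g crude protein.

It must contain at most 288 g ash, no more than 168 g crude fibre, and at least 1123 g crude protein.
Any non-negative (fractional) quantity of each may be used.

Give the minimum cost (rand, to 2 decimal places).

R2.59

Treat it as an LP. Let x1 = kg of meat-and-bone meal, x2 = kg of barley bran, x3 = kg of cottonseed meal, x4 = kg of molasses, x5 = kg of maize, x6 = kg of fish meal.
Minimize 0.89x1 + 0.17x2 + 0.39x3 + 0.29x4 + 0.32x5 + 2.42x6 with:
  295x1 + 56x2 + 64x3 + 94x4 + 13x5 + 184x6 ≤ 288   (ash)
  20x1 + 108x2 + 130x3 + 24x5 + 5x6 ≤ 168   (crude fibre)
  478x1 + 138x2 + 421x3 + 44x4 + 81x5 + 634x6 ≥ 1123   (crude protein)
  x1, x2, x3, x4, x5, x6 ≥ 0.
The cheapest feasible vertex uses only meat-and-bone meal, cottonseed meal, fish meal; barley bran, molasses, maize are not used. There the ash, crude fibre, crude protein constraints are tight.
Solving gives x1 = 0.2148, x3 = 1.229, x6 = 0.7934.
Hence cost = 0.89·0.2148 + 0.39·1.229 + 2.42·0.7934 = R2.5905.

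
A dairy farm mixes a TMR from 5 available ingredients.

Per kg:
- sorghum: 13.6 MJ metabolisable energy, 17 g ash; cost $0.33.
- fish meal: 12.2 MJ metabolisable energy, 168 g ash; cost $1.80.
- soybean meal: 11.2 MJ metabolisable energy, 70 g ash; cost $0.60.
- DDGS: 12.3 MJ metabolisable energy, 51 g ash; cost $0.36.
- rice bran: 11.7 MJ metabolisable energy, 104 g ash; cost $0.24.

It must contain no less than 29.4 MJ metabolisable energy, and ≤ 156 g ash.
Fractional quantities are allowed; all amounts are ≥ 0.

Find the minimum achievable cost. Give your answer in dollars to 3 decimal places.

This is a linear program. Let x1 = kg of sorghum, x2 = kg of fish meal, x3 = kg of soybean meal, x4 = kg of DDGS, x5 = kg of rice bran.
Minimise 0.33x1 + 1.8x2 + 0.6x3 + 0.36x4 + 0.24x5 with:
  13.6x1 + 12.2x2 + 11.2x3 + 12.3x4 + 11.7x5 ≥ 29.4   (metabolisable energy)
  17x1 + 168x2 + 70x3 + 51x4 + 104x5 ≤ 156   (ash)
  x1, x2, x3, x4, x5 ≥ 0.
At the optimum only sorghum, rice bran are positive (fish meal, soybean meal, DDGS = 0). Binding constraints: metabolisable energy and ash.
So sorghum = 1.014 kg, rice bran = 1.334 kg.
Cost = 0.33·1.014 + 0.24·1.334 = 0.65478.

$0.655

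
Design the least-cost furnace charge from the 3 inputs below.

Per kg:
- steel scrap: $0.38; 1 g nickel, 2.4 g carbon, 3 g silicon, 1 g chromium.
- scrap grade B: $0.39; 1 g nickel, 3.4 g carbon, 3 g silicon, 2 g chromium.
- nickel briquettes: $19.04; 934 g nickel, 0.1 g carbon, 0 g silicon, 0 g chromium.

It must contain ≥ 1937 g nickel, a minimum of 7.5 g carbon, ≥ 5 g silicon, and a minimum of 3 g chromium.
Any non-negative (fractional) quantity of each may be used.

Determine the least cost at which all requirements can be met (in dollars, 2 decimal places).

$40.28

Treat it as an LP. Let x1 = kg of steel scrap, x2 = kg of scrap grade B, x3 = kg of nickel briquettes.
Minimize 0.38x1 + 0.39x2 + 19.04x3 with:
  1x1 + 1x2 + 934x3 ≥ 1937   (nickel)
  2.4x1 + 3.4x2 + 0.1x3 ≥ 7.5   (carbon)
  3x1 + 3x2 ≥ 5   (silicon)
  1x1 + 2x2 ≥ 3   (chromium)
  x1, x2, x3 ≥ 0.
The minimum-cost mix takes nothing from steel scrap — only scrap grade B, nickel briquettes. There the nickel and carbon constraints are tight.
Solving gives x2 = 2.145, x3 = 2.0716.
Total cost: 0.39·2.145 + 19.04·2.0716 = 40.2798.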